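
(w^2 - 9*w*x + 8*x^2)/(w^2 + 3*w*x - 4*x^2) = (w - 8*x)/(w + 4*x)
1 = 1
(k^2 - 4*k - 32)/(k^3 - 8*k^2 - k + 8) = (k + 4)/(k^2 - 1)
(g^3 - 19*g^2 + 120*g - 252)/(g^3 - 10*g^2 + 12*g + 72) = (g - 7)/(g + 2)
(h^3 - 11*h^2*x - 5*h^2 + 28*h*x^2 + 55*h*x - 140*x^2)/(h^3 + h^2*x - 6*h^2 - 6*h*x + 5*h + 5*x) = (h^2 - 11*h*x + 28*x^2)/(h^2 + h*x - h - x)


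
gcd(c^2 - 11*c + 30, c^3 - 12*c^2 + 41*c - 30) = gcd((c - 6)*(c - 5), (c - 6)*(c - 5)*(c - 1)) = c^2 - 11*c + 30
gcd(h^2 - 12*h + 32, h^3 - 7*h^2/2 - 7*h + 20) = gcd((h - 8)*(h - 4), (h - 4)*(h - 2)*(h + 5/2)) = h - 4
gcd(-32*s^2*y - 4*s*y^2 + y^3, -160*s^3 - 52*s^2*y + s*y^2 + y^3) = -32*s^2 - 4*s*y + y^2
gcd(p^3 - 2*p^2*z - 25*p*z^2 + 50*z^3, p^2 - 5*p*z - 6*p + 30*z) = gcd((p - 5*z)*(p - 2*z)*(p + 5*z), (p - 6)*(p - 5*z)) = -p + 5*z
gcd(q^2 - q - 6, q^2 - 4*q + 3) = q - 3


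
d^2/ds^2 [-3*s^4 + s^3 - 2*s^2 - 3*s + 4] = -36*s^2 + 6*s - 4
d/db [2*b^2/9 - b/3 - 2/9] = 4*b/9 - 1/3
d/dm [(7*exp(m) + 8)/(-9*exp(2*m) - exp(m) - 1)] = ((7*exp(m) + 8)*(18*exp(m) + 1) - 63*exp(2*m) - 7*exp(m) - 7)*exp(m)/(9*exp(2*m) + exp(m) + 1)^2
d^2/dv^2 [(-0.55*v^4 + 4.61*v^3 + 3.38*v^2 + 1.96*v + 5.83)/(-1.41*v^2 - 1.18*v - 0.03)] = (2.18691*v^6 + 5.49054000000001*v^5 + 4.73450999999999*v^4 - 8.68246600000001*v^3 - 69.659118*v^2 - 57.72717*v - 15.609482)/(2.803221*v^6 + 7.037874*v^5 + 6.068781*v^4 + 1.942516*v^3 + 0.129123*v^2 + 0.003186*v + 2.7e-5)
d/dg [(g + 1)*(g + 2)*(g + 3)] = 3*g^2 + 12*g + 11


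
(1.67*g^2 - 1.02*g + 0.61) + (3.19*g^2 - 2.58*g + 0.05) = 4.86*g^2 - 3.6*g + 0.66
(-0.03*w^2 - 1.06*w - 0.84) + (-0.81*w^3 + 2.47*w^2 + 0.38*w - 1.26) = -0.81*w^3 + 2.44*w^2 - 0.68*w - 2.1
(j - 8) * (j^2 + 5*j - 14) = j^3 - 3*j^2 - 54*j + 112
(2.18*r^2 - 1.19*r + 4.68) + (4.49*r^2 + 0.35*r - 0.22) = 6.67*r^2 - 0.84*r + 4.46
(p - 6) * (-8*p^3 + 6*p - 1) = -8*p^4 + 48*p^3 + 6*p^2 - 37*p + 6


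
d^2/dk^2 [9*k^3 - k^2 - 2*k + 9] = 54*k - 2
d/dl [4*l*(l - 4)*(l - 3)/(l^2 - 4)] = 4*(l^4 - 24*l^2 + 56*l - 48)/(l^4 - 8*l^2 + 16)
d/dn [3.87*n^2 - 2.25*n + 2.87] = 7.74*n - 2.25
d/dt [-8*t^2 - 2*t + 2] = -16*t - 2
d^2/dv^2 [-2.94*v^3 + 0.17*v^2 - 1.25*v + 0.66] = 0.34 - 17.64*v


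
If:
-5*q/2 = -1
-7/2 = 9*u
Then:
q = 2/5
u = -7/18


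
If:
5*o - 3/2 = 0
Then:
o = 3/10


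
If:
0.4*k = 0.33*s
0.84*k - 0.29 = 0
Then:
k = 0.35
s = 0.42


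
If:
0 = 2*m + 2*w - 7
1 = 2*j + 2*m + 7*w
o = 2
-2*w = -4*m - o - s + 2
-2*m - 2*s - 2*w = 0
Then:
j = -59/8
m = 7/4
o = 2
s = -7/2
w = 7/4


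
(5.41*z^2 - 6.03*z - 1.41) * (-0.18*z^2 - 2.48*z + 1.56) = -0.9738*z^4 - 12.3314*z^3 + 23.6478*z^2 - 5.91*z - 2.1996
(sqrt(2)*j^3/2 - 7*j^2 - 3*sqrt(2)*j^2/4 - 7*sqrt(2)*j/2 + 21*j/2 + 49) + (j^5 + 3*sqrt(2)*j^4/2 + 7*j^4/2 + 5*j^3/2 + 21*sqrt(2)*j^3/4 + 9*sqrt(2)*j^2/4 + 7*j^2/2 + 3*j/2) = j^5 + 3*sqrt(2)*j^4/2 + 7*j^4/2 + 5*j^3/2 + 23*sqrt(2)*j^3/4 - 7*j^2/2 + 3*sqrt(2)*j^2/2 - 7*sqrt(2)*j/2 + 12*j + 49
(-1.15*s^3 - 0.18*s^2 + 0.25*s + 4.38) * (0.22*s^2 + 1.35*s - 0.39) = -0.253*s^5 - 1.5921*s^4 + 0.2605*s^3 + 1.3713*s^2 + 5.8155*s - 1.7082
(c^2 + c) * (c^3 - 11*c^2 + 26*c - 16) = c^5 - 10*c^4 + 15*c^3 + 10*c^2 - 16*c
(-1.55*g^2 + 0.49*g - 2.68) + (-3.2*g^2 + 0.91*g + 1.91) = -4.75*g^2 + 1.4*g - 0.77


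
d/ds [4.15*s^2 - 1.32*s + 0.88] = 8.3*s - 1.32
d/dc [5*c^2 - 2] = 10*c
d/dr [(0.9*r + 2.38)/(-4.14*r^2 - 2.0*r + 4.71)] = (3.726*r^2 + 19.7064*r + 8.999)/(17.1396*r^4 + 16.56*r^3 - 34.9988*r^2 - 18.84*r + 22.1841)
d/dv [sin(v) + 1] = cos(v)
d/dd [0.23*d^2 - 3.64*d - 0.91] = 0.46*d - 3.64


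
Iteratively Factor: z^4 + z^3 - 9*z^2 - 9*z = (z)*(z^3 + z^2 - 9*z - 9) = z*(z + 3)*(z^2 - 2*z - 3) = z*(z - 3)*(z + 3)*(z + 1)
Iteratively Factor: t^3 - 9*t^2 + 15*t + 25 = (t + 1)*(t^2 - 10*t + 25) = (t - 5)*(t + 1)*(t - 5)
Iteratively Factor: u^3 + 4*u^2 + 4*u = (u)*(u^2 + 4*u + 4) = u*(u + 2)*(u + 2)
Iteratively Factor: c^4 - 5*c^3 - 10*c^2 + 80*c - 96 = (c - 2)*(c^3 - 3*c^2 - 16*c + 48) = (c - 3)*(c - 2)*(c^2 - 16) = (c - 3)*(c - 2)*(c + 4)*(c - 4)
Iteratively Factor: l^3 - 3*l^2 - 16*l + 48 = (l - 4)*(l^2 + l - 12) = (l - 4)*(l - 3)*(l + 4)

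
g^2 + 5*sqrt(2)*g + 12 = (g + 2*sqrt(2))*(g + 3*sqrt(2))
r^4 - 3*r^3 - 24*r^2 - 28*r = r*(r - 7)*(r + 2)^2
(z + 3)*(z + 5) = z^2 + 8*z + 15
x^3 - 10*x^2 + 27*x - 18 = (x - 6)*(x - 3)*(x - 1)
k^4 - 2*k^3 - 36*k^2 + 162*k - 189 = (k - 3)^3*(k + 7)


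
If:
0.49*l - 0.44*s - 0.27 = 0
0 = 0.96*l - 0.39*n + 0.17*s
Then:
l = 0.897959183673469*s + 0.551020408163265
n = 2.64625850340136*s + 1.3563579277865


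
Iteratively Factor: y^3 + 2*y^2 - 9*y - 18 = (y + 2)*(y^2 - 9) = (y + 2)*(y + 3)*(y - 3)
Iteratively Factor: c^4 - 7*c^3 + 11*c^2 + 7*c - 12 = (c - 3)*(c^3 - 4*c^2 - c + 4) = (c - 4)*(c - 3)*(c^2 - 1) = (c - 4)*(c - 3)*(c + 1)*(c - 1)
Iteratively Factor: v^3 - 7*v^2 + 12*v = (v - 3)*(v^2 - 4*v) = (v - 4)*(v - 3)*(v)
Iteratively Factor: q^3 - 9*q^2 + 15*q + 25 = (q + 1)*(q^2 - 10*q + 25) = (q - 5)*(q + 1)*(q - 5)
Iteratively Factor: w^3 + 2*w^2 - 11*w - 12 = (w + 1)*(w^2 + w - 12) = (w + 1)*(w + 4)*(w - 3)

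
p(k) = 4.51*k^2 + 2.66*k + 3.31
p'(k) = 9.02*k + 2.66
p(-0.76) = 3.89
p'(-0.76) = -4.20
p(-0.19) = 2.97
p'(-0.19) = 0.95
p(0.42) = 5.22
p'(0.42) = 6.45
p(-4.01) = 65.16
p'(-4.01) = -33.51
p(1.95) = 25.65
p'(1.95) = 20.25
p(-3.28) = 43.11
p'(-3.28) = -26.93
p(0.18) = 3.93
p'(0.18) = 4.28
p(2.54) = 39.16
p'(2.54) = 25.57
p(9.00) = 392.56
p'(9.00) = 83.84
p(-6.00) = 149.71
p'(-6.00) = -51.46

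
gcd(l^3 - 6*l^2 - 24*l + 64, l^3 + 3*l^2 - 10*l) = l - 2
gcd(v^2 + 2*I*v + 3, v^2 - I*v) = v - I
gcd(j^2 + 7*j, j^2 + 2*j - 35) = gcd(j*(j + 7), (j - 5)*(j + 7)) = j + 7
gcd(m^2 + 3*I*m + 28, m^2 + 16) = m - 4*I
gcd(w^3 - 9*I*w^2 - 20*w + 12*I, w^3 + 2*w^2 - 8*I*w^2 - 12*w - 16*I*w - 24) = w^2 - 8*I*w - 12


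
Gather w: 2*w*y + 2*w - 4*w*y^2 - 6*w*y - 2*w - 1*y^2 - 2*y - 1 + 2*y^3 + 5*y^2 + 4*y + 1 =w*(-4*y^2 - 4*y) + 2*y^3 + 4*y^2 + 2*y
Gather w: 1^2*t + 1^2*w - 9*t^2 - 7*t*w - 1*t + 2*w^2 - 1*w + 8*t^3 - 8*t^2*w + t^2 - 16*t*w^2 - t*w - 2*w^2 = 8*t^3 - 8*t^2 - 16*t*w^2 + w*(-8*t^2 - 8*t)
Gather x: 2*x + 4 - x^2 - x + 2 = -x^2 + x + 6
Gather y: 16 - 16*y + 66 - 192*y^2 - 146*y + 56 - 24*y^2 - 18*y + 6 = -216*y^2 - 180*y + 144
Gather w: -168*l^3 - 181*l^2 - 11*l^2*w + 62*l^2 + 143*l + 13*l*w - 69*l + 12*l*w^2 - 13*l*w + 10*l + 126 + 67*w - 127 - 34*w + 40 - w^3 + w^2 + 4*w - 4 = -168*l^3 - 119*l^2 + 84*l - w^3 + w^2*(12*l + 1) + w*(37 - 11*l^2) + 35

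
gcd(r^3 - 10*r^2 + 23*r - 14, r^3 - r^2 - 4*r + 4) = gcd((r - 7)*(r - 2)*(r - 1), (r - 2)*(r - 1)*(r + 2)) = r^2 - 3*r + 2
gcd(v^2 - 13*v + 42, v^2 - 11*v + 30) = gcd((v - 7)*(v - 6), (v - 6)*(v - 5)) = v - 6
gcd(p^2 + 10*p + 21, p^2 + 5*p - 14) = p + 7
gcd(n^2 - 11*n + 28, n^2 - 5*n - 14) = n - 7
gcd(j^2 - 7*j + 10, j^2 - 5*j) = j - 5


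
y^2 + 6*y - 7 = (y - 1)*(y + 7)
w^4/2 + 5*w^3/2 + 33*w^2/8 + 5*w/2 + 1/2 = (w/2 + 1)*(w + 1/2)^2*(w + 2)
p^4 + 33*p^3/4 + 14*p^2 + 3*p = p*(p + 1/4)*(p + 2)*(p + 6)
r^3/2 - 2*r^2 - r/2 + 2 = (r/2 + 1/2)*(r - 4)*(r - 1)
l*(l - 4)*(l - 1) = l^3 - 5*l^2 + 4*l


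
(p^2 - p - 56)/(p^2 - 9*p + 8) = (p + 7)/(p - 1)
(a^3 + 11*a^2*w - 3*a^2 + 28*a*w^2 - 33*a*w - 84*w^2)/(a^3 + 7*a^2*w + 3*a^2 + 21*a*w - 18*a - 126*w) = (a + 4*w)/(a + 6)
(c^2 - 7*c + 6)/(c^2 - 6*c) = (c - 1)/c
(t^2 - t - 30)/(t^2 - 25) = (t - 6)/(t - 5)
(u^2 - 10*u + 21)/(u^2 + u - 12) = (u - 7)/(u + 4)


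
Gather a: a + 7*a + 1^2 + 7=8*a + 8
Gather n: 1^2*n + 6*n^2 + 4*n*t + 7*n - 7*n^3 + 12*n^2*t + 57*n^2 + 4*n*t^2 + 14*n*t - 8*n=-7*n^3 + n^2*(12*t + 63) + n*(4*t^2 + 18*t)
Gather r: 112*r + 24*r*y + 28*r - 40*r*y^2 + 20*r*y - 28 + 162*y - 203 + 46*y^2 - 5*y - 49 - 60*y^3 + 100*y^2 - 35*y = r*(-40*y^2 + 44*y + 140) - 60*y^3 + 146*y^2 + 122*y - 280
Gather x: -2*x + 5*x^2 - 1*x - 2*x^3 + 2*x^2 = -2*x^3 + 7*x^2 - 3*x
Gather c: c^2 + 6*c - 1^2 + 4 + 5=c^2 + 6*c + 8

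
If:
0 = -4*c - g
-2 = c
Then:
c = -2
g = 8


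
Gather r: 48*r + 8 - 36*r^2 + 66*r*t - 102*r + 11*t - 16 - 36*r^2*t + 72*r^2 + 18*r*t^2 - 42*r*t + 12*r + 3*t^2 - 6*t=r^2*(36 - 36*t) + r*(18*t^2 + 24*t - 42) + 3*t^2 + 5*t - 8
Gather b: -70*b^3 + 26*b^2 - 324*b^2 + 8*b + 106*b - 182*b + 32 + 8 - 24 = -70*b^3 - 298*b^2 - 68*b + 16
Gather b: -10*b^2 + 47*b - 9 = -10*b^2 + 47*b - 9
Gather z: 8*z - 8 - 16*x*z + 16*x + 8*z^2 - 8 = 16*x + 8*z^2 + z*(8 - 16*x) - 16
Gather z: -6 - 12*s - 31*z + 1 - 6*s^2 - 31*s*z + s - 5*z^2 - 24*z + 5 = -6*s^2 - 11*s - 5*z^2 + z*(-31*s - 55)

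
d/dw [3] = 0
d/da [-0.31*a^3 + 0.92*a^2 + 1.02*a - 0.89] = -0.93*a^2 + 1.84*a + 1.02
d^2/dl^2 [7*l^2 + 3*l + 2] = 14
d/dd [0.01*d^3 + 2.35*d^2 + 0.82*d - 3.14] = 0.03*d^2 + 4.7*d + 0.82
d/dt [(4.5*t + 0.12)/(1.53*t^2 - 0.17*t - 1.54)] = (6.885*t^2 - 0.765*t - (3.06*t - 0.17)*(4.5*t + 0.12) - 6.93)/(-1.53*t^2 + 0.17*t + 1.54)^2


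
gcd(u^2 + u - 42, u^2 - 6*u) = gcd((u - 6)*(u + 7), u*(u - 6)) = u - 6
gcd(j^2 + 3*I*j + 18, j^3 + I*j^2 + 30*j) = j + 6*I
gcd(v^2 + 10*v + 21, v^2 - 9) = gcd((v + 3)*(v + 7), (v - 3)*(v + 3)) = v + 3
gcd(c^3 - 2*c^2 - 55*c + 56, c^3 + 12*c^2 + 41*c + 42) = c + 7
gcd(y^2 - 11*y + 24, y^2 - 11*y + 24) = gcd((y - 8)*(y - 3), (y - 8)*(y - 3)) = y^2 - 11*y + 24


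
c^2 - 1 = (c - 1)*(c + 1)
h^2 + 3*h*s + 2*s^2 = (h + s)*(h + 2*s)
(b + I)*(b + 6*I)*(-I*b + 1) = -I*b^3 + 8*b^2 + 13*I*b - 6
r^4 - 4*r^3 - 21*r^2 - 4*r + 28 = (r - 7)*(r - 1)*(r + 2)^2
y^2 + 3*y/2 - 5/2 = (y - 1)*(y + 5/2)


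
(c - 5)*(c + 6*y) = c^2 + 6*c*y - 5*c - 30*y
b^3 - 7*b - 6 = (b - 3)*(b + 1)*(b + 2)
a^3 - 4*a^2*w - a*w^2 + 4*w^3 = (a - 4*w)*(a - w)*(a + w)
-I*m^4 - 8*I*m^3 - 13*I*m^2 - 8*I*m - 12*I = (m + 2)*(m + 6)*(m - I)*(-I*m + 1)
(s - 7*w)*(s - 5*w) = s^2 - 12*s*w + 35*w^2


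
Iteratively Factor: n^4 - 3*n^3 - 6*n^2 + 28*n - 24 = (n - 2)*(n^3 - n^2 - 8*n + 12) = (n - 2)*(n + 3)*(n^2 - 4*n + 4) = (n - 2)^2*(n + 3)*(n - 2)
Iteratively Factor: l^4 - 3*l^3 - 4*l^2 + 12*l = (l - 2)*(l^3 - l^2 - 6*l) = (l - 2)*(l + 2)*(l^2 - 3*l) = (l - 3)*(l - 2)*(l + 2)*(l)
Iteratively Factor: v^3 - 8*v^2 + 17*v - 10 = (v - 2)*(v^2 - 6*v + 5) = (v - 2)*(v - 1)*(v - 5)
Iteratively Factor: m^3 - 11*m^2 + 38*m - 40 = (m - 4)*(m^2 - 7*m + 10) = (m - 5)*(m - 4)*(m - 2)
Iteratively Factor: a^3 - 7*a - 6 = (a + 1)*(a^2 - a - 6) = (a - 3)*(a + 1)*(a + 2)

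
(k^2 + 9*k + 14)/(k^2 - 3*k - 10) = (k + 7)/(k - 5)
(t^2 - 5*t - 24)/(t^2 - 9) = (t - 8)/(t - 3)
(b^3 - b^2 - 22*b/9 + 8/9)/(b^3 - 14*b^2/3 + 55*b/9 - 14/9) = (3*b + 4)/(3*b - 7)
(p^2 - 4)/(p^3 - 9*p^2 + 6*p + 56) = (p - 2)/(p^2 - 11*p + 28)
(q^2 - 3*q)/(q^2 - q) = (q - 3)/(q - 1)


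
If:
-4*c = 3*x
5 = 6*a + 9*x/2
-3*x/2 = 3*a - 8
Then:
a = 19/3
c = 11/2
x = -22/3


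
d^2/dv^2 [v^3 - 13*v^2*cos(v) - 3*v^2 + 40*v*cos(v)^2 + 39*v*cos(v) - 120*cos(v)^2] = 13*v^2*cos(v) + 52*v*sin(v) - 39*v*cos(v) - 80*v*cos(2*v) + 6*v - 78*sin(v) - 80*sin(2*v) - 26*cos(v) + 240*cos(2*v) - 6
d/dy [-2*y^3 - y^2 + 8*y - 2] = -6*y^2 - 2*y + 8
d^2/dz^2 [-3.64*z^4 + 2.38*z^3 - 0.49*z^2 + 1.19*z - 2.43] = -43.68*z^2 + 14.28*z - 0.98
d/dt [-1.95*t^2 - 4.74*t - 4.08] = -3.9*t - 4.74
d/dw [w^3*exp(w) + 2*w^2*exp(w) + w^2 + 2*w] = w^3*exp(w) + 5*w^2*exp(w) + 4*w*exp(w) + 2*w + 2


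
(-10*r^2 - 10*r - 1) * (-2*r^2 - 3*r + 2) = 20*r^4 + 50*r^3 + 12*r^2 - 17*r - 2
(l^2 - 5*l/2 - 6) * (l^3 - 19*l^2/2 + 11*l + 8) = l^5 - 12*l^4 + 115*l^3/4 + 75*l^2/2 - 86*l - 48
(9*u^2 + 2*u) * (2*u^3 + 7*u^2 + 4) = 18*u^5 + 67*u^4 + 14*u^3 + 36*u^2 + 8*u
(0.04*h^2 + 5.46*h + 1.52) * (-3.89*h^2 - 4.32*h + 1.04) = -0.1556*h^4 - 21.4122*h^3 - 29.4584*h^2 - 0.888000000000001*h + 1.5808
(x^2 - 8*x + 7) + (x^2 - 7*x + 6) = 2*x^2 - 15*x + 13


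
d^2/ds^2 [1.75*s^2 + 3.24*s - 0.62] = 3.50000000000000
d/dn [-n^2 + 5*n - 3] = 5 - 2*n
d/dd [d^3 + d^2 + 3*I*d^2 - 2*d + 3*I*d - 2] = 3*d^2 + d*(2 + 6*I) - 2 + 3*I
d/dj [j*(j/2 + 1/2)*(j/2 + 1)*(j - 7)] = j^3 - 3*j^2 - 19*j/2 - 7/2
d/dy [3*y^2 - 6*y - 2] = 6*y - 6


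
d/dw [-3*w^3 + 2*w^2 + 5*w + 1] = -9*w^2 + 4*w + 5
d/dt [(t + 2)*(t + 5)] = 2*t + 7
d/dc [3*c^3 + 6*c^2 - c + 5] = 9*c^2 + 12*c - 1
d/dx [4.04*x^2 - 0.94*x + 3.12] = 8.08*x - 0.94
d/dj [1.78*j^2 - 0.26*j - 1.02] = 3.56*j - 0.26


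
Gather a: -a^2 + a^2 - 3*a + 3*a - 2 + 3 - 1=0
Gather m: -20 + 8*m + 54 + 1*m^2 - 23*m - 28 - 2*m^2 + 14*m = -m^2 - m + 6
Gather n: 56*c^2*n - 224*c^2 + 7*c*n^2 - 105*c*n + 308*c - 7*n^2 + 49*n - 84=-224*c^2 + 308*c + n^2*(7*c - 7) + n*(56*c^2 - 105*c + 49) - 84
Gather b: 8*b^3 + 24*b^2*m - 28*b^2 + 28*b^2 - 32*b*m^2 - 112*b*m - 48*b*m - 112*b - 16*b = 8*b^3 + 24*b^2*m + b*(-32*m^2 - 160*m - 128)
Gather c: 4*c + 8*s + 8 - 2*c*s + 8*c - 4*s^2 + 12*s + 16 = c*(12 - 2*s) - 4*s^2 + 20*s + 24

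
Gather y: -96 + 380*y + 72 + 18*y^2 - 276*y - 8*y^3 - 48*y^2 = -8*y^3 - 30*y^2 + 104*y - 24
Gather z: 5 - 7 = -2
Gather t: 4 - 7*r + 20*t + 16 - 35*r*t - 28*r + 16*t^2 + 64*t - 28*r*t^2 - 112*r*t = -35*r + t^2*(16 - 28*r) + t*(84 - 147*r) + 20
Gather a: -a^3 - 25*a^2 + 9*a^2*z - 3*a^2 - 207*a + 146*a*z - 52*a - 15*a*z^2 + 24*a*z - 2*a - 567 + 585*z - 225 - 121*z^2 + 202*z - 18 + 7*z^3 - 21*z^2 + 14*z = -a^3 + a^2*(9*z - 28) + a*(-15*z^2 + 170*z - 261) + 7*z^3 - 142*z^2 + 801*z - 810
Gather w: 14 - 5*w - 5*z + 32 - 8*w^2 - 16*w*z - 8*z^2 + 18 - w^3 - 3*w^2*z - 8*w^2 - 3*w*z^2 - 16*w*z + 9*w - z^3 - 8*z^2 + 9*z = -w^3 + w^2*(-3*z - 16) + w*(-3*z^2 - 32*z + 4) - z^3 - 16*z^2 + 4*z + 64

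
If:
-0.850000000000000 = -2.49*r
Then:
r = 0.34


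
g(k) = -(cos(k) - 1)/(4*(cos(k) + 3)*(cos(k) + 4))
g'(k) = -(cos(k) - 1)*sin(k)/(4*(cos(k) + 3)*(cos(k) + 4)^2) - (cos(k) - 1)*sin(k)/(4*(cos(k) + 3)^2*(cos(k) + 4)) + sin(k)/(4*(cos(k) + 3)*(cos(k) + 4))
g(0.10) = 0.00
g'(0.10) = 0.00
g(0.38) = 0.00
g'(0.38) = 0.00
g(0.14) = 0.00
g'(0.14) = 0.00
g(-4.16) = 0.04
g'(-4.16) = 0.05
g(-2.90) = 0.08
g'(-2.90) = -0.03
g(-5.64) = 0.00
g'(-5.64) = 0.01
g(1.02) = 0.01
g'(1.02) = 0.02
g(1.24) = 0.01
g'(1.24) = 0.02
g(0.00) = 0.00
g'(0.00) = 0.00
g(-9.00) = 0.07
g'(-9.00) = -0.04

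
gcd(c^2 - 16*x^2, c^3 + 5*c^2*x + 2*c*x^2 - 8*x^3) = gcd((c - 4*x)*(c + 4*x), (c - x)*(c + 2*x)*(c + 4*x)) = c + 4*x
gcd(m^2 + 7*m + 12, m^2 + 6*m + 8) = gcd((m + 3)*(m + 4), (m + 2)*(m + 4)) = m + 4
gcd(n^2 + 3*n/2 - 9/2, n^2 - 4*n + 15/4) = n - 3/2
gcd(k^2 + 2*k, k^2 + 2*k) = k^2 + 2*k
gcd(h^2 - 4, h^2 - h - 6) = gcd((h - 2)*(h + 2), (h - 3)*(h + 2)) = h + 2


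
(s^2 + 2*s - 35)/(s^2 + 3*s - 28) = (s - 5)/(s - 4)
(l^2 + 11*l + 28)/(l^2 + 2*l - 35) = (l + 4)/(l - 5)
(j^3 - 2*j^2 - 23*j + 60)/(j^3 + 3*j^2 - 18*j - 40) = (j - 3)/(j + 2)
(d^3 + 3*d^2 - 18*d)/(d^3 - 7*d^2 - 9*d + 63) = d*(d + 6)/(d^2 - 4*d - 21)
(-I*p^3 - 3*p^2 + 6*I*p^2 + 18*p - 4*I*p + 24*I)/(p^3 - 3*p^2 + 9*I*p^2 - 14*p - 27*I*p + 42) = (-I*p^3 + p^2*(-3 + 6*I) + p*(18 - 4*I) + 24*I)/(p^3 + p^2*(-3 + 9*I) + p*(-14 - 27*I) + 42)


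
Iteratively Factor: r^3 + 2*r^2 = (r)*(r^2 + 2*r) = r*(r + 2)*(r)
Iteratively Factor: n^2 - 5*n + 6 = (n - 2)*(n - 3)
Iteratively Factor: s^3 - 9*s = (s + 3)*(s^2 - 3*s) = (s - 3)*(s + 3)*(s)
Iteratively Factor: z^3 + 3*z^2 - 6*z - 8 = (z + 1)*(z^2 + 2*z - 8) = (z + 1)*(z + 4)*(z - 2)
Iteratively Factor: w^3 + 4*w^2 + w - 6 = (w + 2)*(w^2 + 2*w - 3) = (w - 1)*(w + 2)*(w + 3)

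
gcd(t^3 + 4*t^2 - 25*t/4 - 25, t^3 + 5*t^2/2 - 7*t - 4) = t + 4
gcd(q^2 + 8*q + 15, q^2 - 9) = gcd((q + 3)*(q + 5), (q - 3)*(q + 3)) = q + 3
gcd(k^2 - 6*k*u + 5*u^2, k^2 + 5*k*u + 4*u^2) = 1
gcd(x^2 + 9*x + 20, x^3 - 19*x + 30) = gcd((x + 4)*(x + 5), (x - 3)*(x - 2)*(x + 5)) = x + 5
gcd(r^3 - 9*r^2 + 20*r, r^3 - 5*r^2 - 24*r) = r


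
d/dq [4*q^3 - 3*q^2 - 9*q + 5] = 12*q^2 - 6*q - 9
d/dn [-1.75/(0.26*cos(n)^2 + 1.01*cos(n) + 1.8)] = -(0.91*cos(n) + 1.7675)*sin(n)/(0.26*cos(n)^2 + 1.01*cos(n) + 1.8)^2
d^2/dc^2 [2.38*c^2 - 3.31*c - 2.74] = 4.76000000000000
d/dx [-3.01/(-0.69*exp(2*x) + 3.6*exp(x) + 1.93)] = (10.836 - 4.1538*exp(x))*exp(x)/(-0.69*exp(2*x) + 3.6*exp(x) + 1.93)^2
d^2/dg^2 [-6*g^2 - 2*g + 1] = -12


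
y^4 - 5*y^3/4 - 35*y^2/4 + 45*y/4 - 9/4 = (y - 3)*(y - 1)*(y - 1/4)*(y + 3)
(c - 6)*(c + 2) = c^2 - 4*c - 12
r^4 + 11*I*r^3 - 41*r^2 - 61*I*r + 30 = (r + I)*(r + 2*I)*(r + 3*I)*(r + 5*I)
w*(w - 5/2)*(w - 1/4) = w^3 - 11*w^2/4 + 5*w/8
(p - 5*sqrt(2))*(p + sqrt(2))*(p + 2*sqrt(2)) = p^3 - 2*sqrt(2)*p^2 - 26*p - 20*sqrt(2)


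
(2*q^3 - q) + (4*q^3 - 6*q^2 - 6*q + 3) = 6*q^3 - 6*q^2 - 7*q + 3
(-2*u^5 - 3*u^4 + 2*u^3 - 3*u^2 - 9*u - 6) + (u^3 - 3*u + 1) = -2*u^5 - 3*u^4 + 3*u^3 - 3*u^2 - 12*u - 5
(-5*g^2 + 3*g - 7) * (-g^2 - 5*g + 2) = 5*g^4 + 22*g^3 - 18*g^2 + 41*g - 14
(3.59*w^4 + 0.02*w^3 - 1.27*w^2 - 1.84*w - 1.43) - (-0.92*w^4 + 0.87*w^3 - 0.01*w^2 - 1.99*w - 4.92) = 4.51*w^4 - 0.85*w^3 - 1.26*w^2 + 0.15*w + 3.49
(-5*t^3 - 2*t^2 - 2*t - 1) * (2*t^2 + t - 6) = -10*t^5 - 9*t^4 + 24*t^3 + 8*t^2 + 11*t + 6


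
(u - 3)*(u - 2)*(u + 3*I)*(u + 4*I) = u^4 - 5*u^3 + 7*I*u^3 - 6*u^2 - 35*I*u^2 + 60*u + 42*I*u - 72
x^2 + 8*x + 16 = (x + 4)^2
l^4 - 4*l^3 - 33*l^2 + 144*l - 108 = (l - 6)*(l - 3)*(l - 1)*(l + 6)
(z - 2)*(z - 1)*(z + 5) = z^3 + 2*z^2 - 13*z + 10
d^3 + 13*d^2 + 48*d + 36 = (d + 1)*(d + 6)^2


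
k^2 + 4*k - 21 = (k - 3)*(k + 7)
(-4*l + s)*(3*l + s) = -12*l^2 - l*s + s^2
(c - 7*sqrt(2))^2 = c^2 - 14*sqrt(2)*c + 98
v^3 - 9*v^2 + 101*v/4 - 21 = (v - 4)*(v - 7/2)*(v - 3/2)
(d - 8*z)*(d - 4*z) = d^2 - 12*d*z + 32*z^2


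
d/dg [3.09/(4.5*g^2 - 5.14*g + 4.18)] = (15.8826 - 27.81*g)/(4.5*g^2 - 5.14*g + 4.18)^2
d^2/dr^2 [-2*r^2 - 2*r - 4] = -4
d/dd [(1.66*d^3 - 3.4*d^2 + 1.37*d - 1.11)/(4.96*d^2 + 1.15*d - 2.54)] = (8.2336*d^4 + 3.818*d^3 - 23.3544*d^2 + 28.2832*d - 2.2033)/(24.6016*d^4 + 11.408*d^3 - 23.8743*d^2 - 5.842*d + 6.4516)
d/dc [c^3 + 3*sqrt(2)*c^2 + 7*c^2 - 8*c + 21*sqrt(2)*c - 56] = 3*c^2 + 6*sqrt(2)*c + 14*c - 8 + 21*sqrt(2)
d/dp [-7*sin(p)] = -7*cos(p)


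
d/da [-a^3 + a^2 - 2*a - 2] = -3*a^2 + 2*a - 2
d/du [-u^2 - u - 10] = -2*u - 1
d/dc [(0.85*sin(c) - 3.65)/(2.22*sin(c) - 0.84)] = 7.389*cos(c)/(2.22*sin(c) - 0.84)^2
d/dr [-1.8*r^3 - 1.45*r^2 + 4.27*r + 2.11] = -5.4*r^2 - 2.9*r + 4.27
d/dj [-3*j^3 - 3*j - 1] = -9*j^2 - 3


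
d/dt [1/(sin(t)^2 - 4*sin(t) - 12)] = 2*(2 - sin(t))*cos(t)/((sin(t) - 6)^2*(sin(t) + 2)^2)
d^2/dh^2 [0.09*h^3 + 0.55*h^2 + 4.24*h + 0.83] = 0.54*h + 1.1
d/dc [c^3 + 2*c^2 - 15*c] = 3*c^2 + 4*c - 15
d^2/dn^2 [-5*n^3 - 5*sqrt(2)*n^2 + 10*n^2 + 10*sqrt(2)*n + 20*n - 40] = -30*n - 10*sqrt(2) + 20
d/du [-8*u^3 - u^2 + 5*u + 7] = -24*u^2 - 2*u + 5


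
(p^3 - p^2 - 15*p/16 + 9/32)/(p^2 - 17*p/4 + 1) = (8*p^2 - 6*p - 9)/(8*(p - 4))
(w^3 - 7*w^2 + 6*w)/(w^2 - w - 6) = w*(-w^2 + 7*w - 6)/(-w^2 + w + 6)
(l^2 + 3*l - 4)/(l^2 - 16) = (l - 1)/(l - 4)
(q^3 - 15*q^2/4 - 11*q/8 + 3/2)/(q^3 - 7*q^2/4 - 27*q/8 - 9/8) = (2*q^2 - 9*q + 4)/(2*q^2 - 5*q - 3)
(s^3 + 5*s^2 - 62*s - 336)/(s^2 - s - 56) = s + 6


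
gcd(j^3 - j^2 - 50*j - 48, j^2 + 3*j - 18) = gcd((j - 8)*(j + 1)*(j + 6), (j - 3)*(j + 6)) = j + 6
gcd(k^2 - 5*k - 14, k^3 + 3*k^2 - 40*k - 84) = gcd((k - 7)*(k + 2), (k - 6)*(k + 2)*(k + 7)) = k + 2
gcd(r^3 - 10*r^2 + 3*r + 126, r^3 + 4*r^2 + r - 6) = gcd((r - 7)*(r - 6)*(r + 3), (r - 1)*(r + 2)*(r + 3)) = r + 3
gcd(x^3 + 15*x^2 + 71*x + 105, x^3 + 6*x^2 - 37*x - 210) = x^2 + 12*x + 35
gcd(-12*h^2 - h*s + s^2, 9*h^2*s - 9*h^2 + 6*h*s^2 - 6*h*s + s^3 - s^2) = 3*h + s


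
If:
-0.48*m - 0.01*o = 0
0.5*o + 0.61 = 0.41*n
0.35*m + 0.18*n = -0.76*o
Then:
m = 0.01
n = 1.15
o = -0.28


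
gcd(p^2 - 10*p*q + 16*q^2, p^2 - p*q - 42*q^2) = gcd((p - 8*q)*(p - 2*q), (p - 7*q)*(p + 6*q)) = 1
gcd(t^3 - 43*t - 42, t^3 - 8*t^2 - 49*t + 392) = t - 7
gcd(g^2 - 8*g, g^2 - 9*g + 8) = g - 8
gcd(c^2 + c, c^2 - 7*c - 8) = c + 1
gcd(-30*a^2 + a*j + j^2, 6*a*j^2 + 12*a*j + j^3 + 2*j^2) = 6*a + j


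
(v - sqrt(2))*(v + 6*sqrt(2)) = v^2 + 5*sqrt(2)*v - 12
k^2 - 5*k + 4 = (k - 4)*(k - 1)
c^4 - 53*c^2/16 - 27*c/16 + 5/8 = (c - 2)*(c - 1/4)*(c + 1)*(c + 5/4)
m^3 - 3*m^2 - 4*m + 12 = (m - 3)*(m - 2)*(m + 2)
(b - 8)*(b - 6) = b^2 - 14*b + 48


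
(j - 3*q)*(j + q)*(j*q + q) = j^3*q - 2*j^2*q^2 + j^2*q - 3*j*q^3 - 2*j*q^2 - 3*q^3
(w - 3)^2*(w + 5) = w^3 - w^2 - 21*w + 45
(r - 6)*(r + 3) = r^2 - 3*r - 18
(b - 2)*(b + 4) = b^2 + 2*b - 8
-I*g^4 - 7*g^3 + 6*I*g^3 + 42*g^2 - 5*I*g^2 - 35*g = g*(g - 5)*(g - 7*I)*(-I*g + I)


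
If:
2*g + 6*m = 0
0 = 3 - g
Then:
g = 3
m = -1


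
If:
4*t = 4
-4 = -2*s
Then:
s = 2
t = 1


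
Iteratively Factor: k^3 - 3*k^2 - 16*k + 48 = (k + 4)*(k^2 - 7*k + 12) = (k - 3)*(k + 4)*(k - 4)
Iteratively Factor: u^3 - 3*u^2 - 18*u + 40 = (u - 2)*(u^2 - u - 20) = (u - 2)*(u + 4)*(u - 5)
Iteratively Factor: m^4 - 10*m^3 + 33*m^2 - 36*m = (m)*(m^3 - 10*m^2 + 33*m - 36) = m*(m - 3)*(m^2 - 7*m + 12) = m*(m - 3)^2*(m - 4)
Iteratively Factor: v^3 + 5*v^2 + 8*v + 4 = (v + 2)*(v^2 + 3*v + 2) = (v + 2)^2*(v + 1)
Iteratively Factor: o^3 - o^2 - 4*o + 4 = (o - 1)*(o^2 - 4) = (o - 1)*(o + 2)*(o - 2)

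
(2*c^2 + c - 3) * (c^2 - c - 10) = 2*c^4 - c^3 - 24*c^2 - 7*c + 30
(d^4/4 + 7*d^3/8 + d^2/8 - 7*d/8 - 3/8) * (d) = d^5/4 + 7*d^4/8 + d^3/8 - 7*d^2/8 - 3*d/8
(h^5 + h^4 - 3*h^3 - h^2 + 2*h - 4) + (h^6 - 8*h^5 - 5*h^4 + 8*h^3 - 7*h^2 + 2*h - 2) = h^6 - 7*h^5 - 4*h^4 + 5*h^3 - 8*h^2 + 4*h - 6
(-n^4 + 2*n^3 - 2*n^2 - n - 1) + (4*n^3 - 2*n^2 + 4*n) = -n^4 + 6*n^3 - 4*n^2 + 3*n - 1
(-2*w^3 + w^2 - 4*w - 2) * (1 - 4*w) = 8*w^4 - 6*w^3 + 17*w^2 + 4*w - 2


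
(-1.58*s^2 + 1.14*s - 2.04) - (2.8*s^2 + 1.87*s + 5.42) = -4.38*s^2 - 0.73*s - 7.46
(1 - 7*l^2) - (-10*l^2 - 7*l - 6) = 3*l^2 + 7*l + 7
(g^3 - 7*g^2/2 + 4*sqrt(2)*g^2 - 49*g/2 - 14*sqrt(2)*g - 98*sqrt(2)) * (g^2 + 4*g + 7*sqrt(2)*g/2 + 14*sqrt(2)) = g^5 + g^4/2 + 15*sqrt(2)*g^4/2 - 21*g^3/2 + 15*sqrt(2)*g^3/4 - 1155*sqrt(2)*g^2/4 - 84*g^2 - 1078*g - 735*sqrt(2)*g - 2744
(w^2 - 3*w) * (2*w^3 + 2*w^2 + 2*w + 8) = 2*w^5 - 4*w^4 - 4*w^3 + 2*w^2 - 24*w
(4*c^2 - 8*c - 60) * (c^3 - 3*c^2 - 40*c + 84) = 4*c^5 - 20*c^4 - 196*c^3 + 836*c^2 + 1728*c - 5040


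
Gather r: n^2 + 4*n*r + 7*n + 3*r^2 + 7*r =n^2 + 7*n + 3*r^2 + r*(4*n + 7)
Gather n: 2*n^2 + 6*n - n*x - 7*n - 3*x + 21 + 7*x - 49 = 2*n^2 + n*(-x - 1) + 4*x - 28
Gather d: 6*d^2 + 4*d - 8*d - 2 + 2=6*d^2 - 4*d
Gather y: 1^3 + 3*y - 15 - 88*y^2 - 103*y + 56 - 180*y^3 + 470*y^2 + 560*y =-180*y^3 + 382*y^2 + 460*y + 42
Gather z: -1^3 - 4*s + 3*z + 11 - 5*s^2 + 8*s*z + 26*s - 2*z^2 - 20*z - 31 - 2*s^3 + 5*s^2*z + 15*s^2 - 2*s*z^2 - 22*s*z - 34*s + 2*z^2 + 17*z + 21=-2*s^3 + 10*s^2 - 2*s*z^2 - 12*s + z*(5*s^2 - 14*s)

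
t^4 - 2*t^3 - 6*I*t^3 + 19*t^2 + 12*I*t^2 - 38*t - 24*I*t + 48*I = (t - 2)*(t - 8*I)*(t - I)*(t + 3*I)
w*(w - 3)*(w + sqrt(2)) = w^3 - 3*w^2 + sqrt(2)*w^2 - 3*sqrt(2)*w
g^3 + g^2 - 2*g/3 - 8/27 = (g - 2/3)*(g + 1/3)*(g + 4/3)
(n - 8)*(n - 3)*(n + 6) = n^3 - 5*n^2 - 42*n + 144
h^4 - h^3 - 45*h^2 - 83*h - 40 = (h - 8)*(h + 1)^2*(h + 5)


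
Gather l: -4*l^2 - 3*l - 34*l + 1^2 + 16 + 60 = -4*l^2 - 37*l + 77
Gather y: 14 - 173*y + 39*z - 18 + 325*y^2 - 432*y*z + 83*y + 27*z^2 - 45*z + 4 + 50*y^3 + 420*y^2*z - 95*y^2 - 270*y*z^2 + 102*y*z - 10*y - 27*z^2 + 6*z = 50*y^3 + y^2*(420*z + 230) + y*(-270*z^2 - 330*z - 100)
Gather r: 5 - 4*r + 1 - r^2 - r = -r^2 - 5*r + 6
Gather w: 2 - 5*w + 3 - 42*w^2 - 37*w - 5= -42*w^2 - 42*w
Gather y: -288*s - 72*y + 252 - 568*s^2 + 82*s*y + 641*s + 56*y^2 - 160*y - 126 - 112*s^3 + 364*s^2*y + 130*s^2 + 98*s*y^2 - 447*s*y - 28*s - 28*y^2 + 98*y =-112*s^3 - 438*s^2 + 325*s + y^2*(98*s + 28) + y*(364*s^2 - 365*s - 134) + 126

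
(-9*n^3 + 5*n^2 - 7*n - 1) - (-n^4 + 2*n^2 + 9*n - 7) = n^4 - 9*n^3 + 3*n^2 - 16*n + 6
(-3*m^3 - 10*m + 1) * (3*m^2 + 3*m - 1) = -9*m^5 - 9*m^4 - 27*m^3 - 27*m^2 + 13*m - 1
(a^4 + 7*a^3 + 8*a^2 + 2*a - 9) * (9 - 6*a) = -6*a^5 - 33*a^4 + 15*a^3 + 60*a^2 + 72*a - 81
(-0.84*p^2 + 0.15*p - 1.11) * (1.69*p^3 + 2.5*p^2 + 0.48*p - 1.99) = -1.4196*p^5 - 1.8465*p^4 - 1.9041*p^3 - 1.0314*p^2 - 0.8313*p + 2.2089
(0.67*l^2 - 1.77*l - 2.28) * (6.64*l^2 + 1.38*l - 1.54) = 4.4488*l^4 - 10.8282*l^3 - 18.6136*l^2 - 0.420599999999999*l + 3.5112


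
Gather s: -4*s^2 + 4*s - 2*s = -4*s^2 + 2*s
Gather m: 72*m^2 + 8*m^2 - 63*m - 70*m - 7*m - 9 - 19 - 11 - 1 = 80*m^2 - 140*m - 40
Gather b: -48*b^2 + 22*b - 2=-48*b^2 + 22*b - 2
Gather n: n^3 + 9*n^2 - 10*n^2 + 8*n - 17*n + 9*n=n^3 - n^2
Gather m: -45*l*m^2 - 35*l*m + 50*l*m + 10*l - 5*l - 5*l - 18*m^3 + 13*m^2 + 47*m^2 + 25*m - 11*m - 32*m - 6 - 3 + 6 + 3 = -18*m^3 + m^2*(60 - 45*l) + m*(15*l - 18)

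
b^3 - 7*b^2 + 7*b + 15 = (b - 5)*(b - 3)*(b + 1)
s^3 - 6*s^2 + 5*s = s*(s - 5)*(s - 1)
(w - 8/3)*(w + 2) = w^2 - 2*w/3 - 16/3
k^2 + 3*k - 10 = (k - 2)*(k + 5)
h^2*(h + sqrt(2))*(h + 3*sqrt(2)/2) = h^4 + 5*sqrt(2)*h^3/2 + 3*h^2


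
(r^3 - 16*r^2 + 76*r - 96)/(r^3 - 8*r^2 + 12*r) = (r - 8)/r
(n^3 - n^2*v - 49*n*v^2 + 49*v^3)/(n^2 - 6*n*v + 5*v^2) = (-n^2 + 49*v^2)/(-n + 5*v)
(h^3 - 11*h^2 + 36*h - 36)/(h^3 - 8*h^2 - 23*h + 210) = (h^2 - 5*h + 6)/(h^2 - 2*h - 35)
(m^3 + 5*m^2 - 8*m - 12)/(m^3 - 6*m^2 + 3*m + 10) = (m + 6)/(m - 5)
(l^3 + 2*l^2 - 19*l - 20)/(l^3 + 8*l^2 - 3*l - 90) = (l^2 - 3*l - 4)/(l^2 + 3*l - 18)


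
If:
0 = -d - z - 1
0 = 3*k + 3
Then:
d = -z - 1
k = -1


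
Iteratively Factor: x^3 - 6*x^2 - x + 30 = (x - 3)*(x^2 - 3*x - 10) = (x - 3)*(x + 2)*(x - 5)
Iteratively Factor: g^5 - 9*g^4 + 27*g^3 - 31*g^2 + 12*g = (g)*(g^4 - 9*g^3 + 27*g^2 - 31*g + 12) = g*(g - 3)*(g^3 - 6*g^2 + 9*g - 4) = g*(g - 3)*(g - 1)*(g^2 - 5*g + 4) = g*(g - 3)*(g - 1)^2*(g - 4)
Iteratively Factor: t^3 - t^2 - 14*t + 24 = (t - 2)*(t^2 + t - 12) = (t - 3)*(t - 2)*(t + 4)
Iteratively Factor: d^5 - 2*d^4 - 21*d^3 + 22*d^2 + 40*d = (d - 5)*(d^4 + 3*d^3 - 6*d^2 - 8*d) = (d - 5)*(d + 4)*(d^3 - d^2 - 2*d) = d*(d - 5)*(d + 4)*(d^2 - d - 2) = d*(d - 5)*(d - 2)*(d + 4)*(d + 1)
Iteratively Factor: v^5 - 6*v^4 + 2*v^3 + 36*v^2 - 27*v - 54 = (v - 3)*(v^4 - 3*v^3 - 7*v^2 + 15*v + 18) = (v - 3)^2*(v^3 - 7*v - 6) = (v - 3)^3*(v^2 + 3*v + 2) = (v - 3)^3*(v + 2)*(v + 1)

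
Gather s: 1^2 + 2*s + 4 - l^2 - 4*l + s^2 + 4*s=-l^2 - 4*l + s^2 + 6*s + 5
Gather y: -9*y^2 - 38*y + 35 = -9*y^2 - 38*y + 35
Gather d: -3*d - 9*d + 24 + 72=96 - 12*d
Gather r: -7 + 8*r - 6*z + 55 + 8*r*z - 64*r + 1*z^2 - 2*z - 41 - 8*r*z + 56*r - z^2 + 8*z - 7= 0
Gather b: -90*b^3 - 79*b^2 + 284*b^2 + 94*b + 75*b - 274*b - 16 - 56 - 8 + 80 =-90*b^3 + 205*b^2 - 105*b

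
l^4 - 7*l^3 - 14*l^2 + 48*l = l*(l - 8)*(l - 2)*(l + 3)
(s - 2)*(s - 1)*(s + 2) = s^3 - s^2 - 4*s + 4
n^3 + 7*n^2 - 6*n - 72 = (n - 3)*(n + 4)*(n + 6)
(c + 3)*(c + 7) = c^2 + 10*c + 21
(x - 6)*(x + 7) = x^2 + x - 42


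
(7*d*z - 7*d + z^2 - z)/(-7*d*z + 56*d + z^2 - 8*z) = (-7*d*z + 7*d - z^2 + z)/(7*d*z - 56*d - z^2 + 8*z)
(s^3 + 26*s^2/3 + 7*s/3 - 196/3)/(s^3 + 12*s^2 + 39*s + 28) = (s - 7/3)/(s + 1)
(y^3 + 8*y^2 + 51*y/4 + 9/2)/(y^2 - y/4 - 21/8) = 2*(2*y^2 + 13*y + 6)/(4*y - 7)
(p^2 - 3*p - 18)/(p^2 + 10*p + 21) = (p - 6)/(p + 7)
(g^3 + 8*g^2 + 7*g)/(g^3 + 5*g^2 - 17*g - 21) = g/(g - 3)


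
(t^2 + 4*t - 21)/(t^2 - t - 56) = (t - 3)/(t - 8)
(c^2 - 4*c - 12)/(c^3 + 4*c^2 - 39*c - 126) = (c + 2)/(c^2 + 10*c + 21)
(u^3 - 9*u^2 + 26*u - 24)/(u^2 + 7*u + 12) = (u^3 - 9*u^2 + 26*u - 24)/(u^2 + 7*u + 12)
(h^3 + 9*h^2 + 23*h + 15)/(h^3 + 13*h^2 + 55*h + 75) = (h + 1)/(h + 5)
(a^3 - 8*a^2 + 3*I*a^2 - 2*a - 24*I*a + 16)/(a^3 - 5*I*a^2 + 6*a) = (a^2 + 2*a*(-4 + I) - 16*I)/(a*(a - 6*I))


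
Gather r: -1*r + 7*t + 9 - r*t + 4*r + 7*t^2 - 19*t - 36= r*(3 - t) + 7*t^2 - 12*t - 27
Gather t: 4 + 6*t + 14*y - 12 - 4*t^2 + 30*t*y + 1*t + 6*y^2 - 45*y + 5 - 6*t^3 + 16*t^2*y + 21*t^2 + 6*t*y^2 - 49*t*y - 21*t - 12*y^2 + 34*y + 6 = -6*t^3 + t^2*(16*y + 17) + t*(6*y^2 - 19*y - 14) - 6*y^2 + 3*y + 3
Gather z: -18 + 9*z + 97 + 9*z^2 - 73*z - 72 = 9*z^2 - 64*z + 7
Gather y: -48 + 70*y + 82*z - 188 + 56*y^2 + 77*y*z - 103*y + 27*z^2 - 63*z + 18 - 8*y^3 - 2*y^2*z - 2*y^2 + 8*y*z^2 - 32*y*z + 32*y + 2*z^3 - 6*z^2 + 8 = -8*y^3 + y^2*(54 - 2*z) + y*(8*z^2 + 45*z - 1) + 2*z^3 + 21*z^2 + 19*z - 210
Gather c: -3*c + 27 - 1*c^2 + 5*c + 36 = -c^2 + 2*c + 63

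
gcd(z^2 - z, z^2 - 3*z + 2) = z - 1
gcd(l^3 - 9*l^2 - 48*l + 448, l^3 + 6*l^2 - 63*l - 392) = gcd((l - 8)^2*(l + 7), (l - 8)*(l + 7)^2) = l^2 - l - 56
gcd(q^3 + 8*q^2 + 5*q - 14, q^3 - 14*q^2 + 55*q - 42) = q - 1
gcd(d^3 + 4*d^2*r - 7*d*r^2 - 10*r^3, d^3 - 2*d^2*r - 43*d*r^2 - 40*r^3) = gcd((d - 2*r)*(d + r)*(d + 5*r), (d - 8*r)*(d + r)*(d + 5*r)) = d^2 + 6*d*r + 5*r^2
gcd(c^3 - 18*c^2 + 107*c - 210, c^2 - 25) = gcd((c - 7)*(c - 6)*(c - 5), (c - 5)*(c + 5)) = c - 5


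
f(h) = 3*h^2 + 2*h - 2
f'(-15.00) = -88.00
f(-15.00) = 643.00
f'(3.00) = 20.00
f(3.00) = 31.00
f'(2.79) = 18.74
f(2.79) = 26.93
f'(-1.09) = -4.54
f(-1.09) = -0.62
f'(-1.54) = -7.24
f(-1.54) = 2.03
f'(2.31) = 15.86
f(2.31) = 18.63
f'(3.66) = 23.96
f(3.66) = 45.51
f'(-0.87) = -3.22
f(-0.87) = -1.47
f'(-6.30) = -35.80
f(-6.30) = 104.47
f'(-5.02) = -28.12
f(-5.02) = 63.56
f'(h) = 6*h + 2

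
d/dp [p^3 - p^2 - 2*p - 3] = 3*p^2 - 2*p - 2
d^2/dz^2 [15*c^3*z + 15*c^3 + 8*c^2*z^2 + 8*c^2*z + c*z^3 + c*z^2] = 2*c*(8*c + 3*z + 1)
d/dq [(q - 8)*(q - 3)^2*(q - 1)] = 4*q^3 - 45*q^2 + 142*q - 129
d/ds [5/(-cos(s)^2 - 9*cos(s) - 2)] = -5*(2*cos(s) + 9)*sin(s)/(cos(s)^2 + 9*cos(s) + 2)^2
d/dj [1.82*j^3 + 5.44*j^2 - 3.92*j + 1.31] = 5.46*j^2 + 10.88*j - 3.92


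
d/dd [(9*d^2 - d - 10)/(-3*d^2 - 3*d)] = -10/(3*d^2)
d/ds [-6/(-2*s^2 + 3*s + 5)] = 6*(3 - 4*s)/(-2*s^2 + 3*s + 5)^2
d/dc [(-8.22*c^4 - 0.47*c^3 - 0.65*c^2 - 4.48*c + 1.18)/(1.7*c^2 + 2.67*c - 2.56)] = (-27.948*c^5 - 66.6412*c^4 + 81.663*c^3 + 9.4901*c^2 - 0.684*c + 8.3182)/(2.89*c^4 + 9.078*c^3 - 1.5751*c^2 - 13.6704*c + 6.5536)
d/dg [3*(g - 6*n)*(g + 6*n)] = 6*g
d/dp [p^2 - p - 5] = 2*p - 1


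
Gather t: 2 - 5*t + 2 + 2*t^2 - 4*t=2*t^2 - 9*t + 4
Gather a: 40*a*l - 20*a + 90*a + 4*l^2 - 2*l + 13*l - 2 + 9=a*(40*l + 70) + 4*l^2 + 11*l + 7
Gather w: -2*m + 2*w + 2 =-2*m + 2*w + 2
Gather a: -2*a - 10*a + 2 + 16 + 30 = 48 - 12*a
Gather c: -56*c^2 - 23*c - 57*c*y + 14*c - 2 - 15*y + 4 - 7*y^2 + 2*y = -56*c^2 + c*(-57*y - 9) - 7*y^2 - 13*y + 2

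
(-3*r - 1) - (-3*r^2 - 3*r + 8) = 3*r^2 - 9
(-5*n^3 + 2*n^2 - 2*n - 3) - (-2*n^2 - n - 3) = -5*n^3 + 4*n^2 - n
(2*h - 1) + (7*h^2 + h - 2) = 7*h^2 + 3*h - 3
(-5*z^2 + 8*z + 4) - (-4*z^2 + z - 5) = -z^2 + 7*z + 9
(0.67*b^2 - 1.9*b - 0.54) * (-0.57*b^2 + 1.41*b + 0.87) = -0.3819*b^4 + 2.0277*b^3 - 1.7883*b^2 - 2.4144*b - 0.4698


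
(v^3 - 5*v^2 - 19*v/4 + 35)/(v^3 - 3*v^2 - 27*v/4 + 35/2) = (v - 4)/(v - 2)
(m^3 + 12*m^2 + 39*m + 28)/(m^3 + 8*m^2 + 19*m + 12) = (m + 7)/(m + 3)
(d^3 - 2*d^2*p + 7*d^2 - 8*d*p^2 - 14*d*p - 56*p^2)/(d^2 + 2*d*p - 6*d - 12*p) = (d^2 - 4*d*p + 7*d - 28*p)/(d - 6)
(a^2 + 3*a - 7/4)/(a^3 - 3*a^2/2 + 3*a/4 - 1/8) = 2*(2*a + 7)/(4*a^2 - 4*a + 1)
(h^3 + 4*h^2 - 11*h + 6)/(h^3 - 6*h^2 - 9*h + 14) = (h^2 + 5*h - 6)/(h^2 - 5*h - 14)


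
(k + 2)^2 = k^2 + 4*k + 4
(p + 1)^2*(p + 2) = p^3 + 4*p^2 + 5*p + 2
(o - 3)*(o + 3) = o^2 - 9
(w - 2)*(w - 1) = w^2 - 3*w + 2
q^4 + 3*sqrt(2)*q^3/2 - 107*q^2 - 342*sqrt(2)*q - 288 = (q - 8*sqrt(2))*(q + sqrt(2)/2)*(q + 3*sqrt(2))*(q + 6*sqrt(2))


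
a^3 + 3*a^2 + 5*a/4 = a*(a + 1/2)*(a + 5/2)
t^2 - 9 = (t - 3)*(t + 3)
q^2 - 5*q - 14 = (q - 7)*(q + 2)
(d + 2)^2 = d^2 + 4*d + 4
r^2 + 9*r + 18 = (r + 3)*(r + 6)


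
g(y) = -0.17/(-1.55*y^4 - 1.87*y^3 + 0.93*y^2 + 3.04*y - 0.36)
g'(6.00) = -0.00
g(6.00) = 0.00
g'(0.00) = 3.99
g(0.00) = 0.47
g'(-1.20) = 0.08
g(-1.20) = 0.06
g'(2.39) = -0.00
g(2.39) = 0.00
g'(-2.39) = 0.01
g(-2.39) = 0.01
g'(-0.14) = 0.78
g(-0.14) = 0.22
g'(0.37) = 0.76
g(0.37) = -0.22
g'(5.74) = -0.00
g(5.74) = 0.00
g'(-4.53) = 0.00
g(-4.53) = 0.00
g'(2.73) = -0.00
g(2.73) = 0.00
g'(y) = -0.17*(6.2*y^3 + 5.61*y^2 - 1.86*y - 3.04)/(-1.55*y^4 - 1.87*y^3 + 0.93*y^2 + 3.04*y - 0.36)^2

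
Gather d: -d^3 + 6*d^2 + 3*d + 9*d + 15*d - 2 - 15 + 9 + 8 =-d^3 + 6*d^2 + 27*d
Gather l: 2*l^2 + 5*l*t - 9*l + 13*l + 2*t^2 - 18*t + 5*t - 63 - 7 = 2*l^2 + l*(5*t + 4) + 2*t^2 - 13*t - 70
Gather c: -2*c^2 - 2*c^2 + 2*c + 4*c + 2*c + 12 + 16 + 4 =-4*c^2 + 8*c + 32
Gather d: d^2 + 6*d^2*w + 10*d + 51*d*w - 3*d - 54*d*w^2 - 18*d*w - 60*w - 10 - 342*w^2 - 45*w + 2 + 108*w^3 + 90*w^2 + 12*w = d^2*(6*w + 1) + d*(-54*w^2 + 33*w + 7) + 108*w^3 - 252*w^2 - 93*w - 8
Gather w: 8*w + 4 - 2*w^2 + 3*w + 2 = -2*w^2 + 11*w + 6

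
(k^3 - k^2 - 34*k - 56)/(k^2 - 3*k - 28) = k + 2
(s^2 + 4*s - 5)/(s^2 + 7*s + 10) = (s - 1)/(s + 2)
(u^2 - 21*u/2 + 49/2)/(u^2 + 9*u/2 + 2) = (2*u^2 - 21*u + 49)/(2*u^2 + 9*u + 4)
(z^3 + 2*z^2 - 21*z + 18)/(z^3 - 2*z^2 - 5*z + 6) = (z + 6)/(z + 2)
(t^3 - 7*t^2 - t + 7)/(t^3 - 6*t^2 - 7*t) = (t - 1)/t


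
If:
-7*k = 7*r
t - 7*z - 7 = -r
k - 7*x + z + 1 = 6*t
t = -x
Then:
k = -4*z - 4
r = 4*z + 4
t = 3*z + 3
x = -3*z - 3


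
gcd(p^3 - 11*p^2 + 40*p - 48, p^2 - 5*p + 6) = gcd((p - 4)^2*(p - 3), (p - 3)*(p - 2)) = p - 3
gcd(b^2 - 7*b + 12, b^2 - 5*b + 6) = b - 3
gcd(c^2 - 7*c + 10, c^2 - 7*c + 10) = c^2 - 7*c + 10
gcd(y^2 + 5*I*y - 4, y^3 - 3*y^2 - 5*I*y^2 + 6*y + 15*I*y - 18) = y + I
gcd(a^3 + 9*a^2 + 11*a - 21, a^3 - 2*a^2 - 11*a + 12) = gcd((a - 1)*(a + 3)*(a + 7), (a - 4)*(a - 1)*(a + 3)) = a^2 + 2*a - 3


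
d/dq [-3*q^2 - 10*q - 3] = -6*q - 10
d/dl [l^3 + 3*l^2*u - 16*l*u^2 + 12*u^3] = 3*l^2 + 6*l*u - 16*u^2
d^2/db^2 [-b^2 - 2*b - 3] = -2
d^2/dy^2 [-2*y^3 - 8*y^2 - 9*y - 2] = -12*y - 16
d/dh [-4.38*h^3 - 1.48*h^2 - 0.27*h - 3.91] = -13.14*h^2 - 2.96*h - 0.27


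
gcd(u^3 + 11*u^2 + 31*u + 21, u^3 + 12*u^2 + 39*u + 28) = u^2 + 8*u + 7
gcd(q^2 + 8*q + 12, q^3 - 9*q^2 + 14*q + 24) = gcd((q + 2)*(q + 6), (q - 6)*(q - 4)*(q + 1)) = 1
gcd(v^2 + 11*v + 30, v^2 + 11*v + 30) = v^2 + 11*v + 30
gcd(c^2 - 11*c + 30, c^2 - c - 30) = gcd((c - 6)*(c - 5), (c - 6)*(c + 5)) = c - 6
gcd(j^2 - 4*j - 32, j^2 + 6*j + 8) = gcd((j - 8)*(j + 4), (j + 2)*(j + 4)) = j + 4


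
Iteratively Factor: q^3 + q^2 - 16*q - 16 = (q + 1)*(q^2 - 16) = (q - 4)*(q + 1)*(q + 4)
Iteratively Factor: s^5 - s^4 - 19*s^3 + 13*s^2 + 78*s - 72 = (s + 3)*(s^4 - 4*s^3 - 7*s^2 + 34*s - 24) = (s + 3)^2*(s^3 - 7*s^2 + 14*s - 8) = (s - 1)*(s + 3)^2*(s^2 - 6*s + 8) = (s - 2)*(s - 1)*(s + 3)^2*(s - 4)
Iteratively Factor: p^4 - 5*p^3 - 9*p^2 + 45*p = (p - 5)*(p^3 - 9*p) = (p - 5)*(p - 3)*(p^2 + 3*p) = p*(p - 5)*(p - 3)*(p + 3)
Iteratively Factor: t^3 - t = (t)*(t^2 - 1) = t*(t - 1)*(t + 1)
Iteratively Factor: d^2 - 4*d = (d - 4)*(d)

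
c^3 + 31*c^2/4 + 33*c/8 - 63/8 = (c - 3/4)*(c + 3/2)*(c + 7)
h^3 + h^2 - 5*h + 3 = (h - 1)^2*(h + 3)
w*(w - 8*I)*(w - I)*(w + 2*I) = w^4 - 7*I*w^3 + 10*w^2 - 16*I*w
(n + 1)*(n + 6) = n^2 + 7*n + 6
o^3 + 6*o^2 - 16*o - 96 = (o - 4)*(o + 4)*(o + 6)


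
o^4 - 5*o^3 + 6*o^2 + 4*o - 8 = (o - 2)^3*(o + 1)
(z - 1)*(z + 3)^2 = z^3 + 5*z^2 + 3*z - 9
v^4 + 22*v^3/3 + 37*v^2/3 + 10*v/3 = v*(v + 1/3)*(v + 2)*(v + 5)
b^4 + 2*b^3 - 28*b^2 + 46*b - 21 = (b - 3)*(b - 1)^2*(b + 7)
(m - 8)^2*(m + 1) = m^3 - 15*m^2 + 48*m + 64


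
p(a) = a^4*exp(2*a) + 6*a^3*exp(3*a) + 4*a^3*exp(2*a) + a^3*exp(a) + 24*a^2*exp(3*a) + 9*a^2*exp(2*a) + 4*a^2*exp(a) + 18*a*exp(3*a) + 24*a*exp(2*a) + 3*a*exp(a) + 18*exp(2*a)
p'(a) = 2*a^4*exp(2*a) + 18*a^3*exp(3*a) + 12*a^3*exp(2*a) + a^3*exp(a) + 90*a^2*exp(3*a) + 30*a^2*exp(2*a) + 7*a^2*exp(a) + 102*a*exp(3*a) + 66*a*exp(2*a) + 11*a*exp(a) + 18*exp(3*a) + 60*exp(2*a) + 3*exp(a)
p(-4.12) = -0.21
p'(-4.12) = 0.12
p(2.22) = 190671.69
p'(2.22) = 736697.99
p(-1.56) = 0.03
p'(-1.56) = -0.27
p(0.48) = 150.41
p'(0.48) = 655.94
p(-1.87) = 0.10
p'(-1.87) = -0.15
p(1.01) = 1459.83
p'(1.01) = 6144.37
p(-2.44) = 0.11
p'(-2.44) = 0.12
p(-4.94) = -0.26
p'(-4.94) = 0.00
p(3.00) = 3647212.78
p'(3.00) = 13538603.54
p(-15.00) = 0.00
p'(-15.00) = 0.00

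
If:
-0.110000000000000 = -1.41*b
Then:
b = 0.08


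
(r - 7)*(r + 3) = r^2 - 4*r - 21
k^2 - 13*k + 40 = (k - 8)*(k - 5)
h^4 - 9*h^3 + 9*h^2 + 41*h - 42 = (h - 7)*(h - 3)*(h - 1)*(h + 2)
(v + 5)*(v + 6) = v^2 + 11*v + 30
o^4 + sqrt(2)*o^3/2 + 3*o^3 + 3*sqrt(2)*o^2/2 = o^2*(o + 3)*(o + sqrt(2)/2)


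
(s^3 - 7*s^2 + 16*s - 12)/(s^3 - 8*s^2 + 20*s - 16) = (s - 3)/(s - 4)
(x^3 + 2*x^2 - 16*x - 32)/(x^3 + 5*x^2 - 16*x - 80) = (x + 2)/(x + 5)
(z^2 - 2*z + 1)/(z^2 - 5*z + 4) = (z - 1)/(z - 4)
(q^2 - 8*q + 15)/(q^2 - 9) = (q - 5)/(q + 3)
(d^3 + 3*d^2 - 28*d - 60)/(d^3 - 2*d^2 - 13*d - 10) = (d + 6)/(d + 1)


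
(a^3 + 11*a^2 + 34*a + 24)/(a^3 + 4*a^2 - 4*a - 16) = (a^2 + 7*a + 6)/(a^2 - 4)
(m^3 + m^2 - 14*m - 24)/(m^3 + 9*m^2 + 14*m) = (m^2 - m - 12)/(m*(m + 7))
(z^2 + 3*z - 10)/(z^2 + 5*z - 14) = (z + 5)/(z + 7)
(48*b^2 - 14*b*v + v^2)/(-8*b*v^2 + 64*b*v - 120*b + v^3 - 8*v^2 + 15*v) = (-6*b + v)/(v^2 - 8*v + 15)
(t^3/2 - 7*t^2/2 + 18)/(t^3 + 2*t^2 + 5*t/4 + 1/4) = 2*(t^3 - 7*t^2 + 36)/(4*t^3 + 8*t^2 + 5*t + 1)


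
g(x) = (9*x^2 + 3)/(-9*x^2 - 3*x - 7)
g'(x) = 18*x/(-9*x^2 - 3*x - 7) + (18*x + 3)*(9*x^2 + 3)/(-9*x^2 - 3*x - 7)^2 = 9*(-3*x^2 - 8*x + 1)/(81*x^4 + 54*x^3 + 135*x^2 + 42*x + 49)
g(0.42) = -0.47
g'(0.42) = -0.27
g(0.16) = -0.42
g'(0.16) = -0.05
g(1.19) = -0.68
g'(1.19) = -0.21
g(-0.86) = -0.87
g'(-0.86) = 0.42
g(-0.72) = -0.81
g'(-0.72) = 0.52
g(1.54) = -0.74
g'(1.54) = -0.15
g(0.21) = -0.42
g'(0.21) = -0.11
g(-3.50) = -1.06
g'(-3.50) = -0.01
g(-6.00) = -1.04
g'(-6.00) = -0.00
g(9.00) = -0.96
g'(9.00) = 0.00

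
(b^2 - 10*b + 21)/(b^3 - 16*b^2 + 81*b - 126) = 1/(b - 6)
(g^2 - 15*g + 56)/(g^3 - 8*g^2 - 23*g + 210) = (g - 8)/(g^2 - g - 30)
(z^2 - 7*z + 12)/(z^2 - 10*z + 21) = (z - 4)/(z - 7)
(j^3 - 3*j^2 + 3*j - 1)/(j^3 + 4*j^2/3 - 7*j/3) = 3*(j^2 - 2*j + 1)/(j*(3*j + 7))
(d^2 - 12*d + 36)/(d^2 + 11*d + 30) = (d^2 - 12*d + 36)/(d^2 + 11*d + 30)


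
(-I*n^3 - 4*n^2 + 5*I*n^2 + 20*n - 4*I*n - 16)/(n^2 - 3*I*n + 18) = (-I*n^3 + n^2*(-4 + 5*I) + 4*n*(5 - I) - 16)/(n^2 - 3*I*n + 18)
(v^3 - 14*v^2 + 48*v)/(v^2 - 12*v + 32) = v*(v - 6)/(v - 4)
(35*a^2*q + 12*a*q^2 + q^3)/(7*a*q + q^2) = 5*a + q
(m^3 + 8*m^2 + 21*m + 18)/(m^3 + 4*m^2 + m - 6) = (m + 3)/(m - 1)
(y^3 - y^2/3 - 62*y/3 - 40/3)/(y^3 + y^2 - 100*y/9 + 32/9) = 3*(3*y^2 - 13*y - 10)/(9*y^2 - 27*y + 8)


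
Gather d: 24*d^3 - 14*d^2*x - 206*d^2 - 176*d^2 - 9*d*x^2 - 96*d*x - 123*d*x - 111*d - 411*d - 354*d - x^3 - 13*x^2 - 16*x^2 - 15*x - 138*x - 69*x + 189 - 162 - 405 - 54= 24*d^3 + d^2*(-14*x - 382) + d*(-9*x^2 - 219*x - 876) - x^3 - 29*x^2 - 222*x - 432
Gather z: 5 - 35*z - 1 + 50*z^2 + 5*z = 50*z^2 - 30*z + 4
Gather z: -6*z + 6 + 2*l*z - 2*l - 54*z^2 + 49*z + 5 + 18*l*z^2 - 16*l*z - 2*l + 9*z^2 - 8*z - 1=-4*l + z^2*(18*l - 45) + z*(35 - 14*l) + 10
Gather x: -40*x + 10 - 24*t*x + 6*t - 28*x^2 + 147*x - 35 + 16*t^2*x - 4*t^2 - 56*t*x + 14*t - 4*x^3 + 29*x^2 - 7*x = -4*t^2 + 20*t - 4*x^3 + x^2 + x*(16*t^2 - 80*t + 100) - 25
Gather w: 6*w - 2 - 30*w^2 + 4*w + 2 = -30*w^2 + 10*w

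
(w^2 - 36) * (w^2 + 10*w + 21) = w^4 + 10*w^3 - 15*w^2 - 360*w - 756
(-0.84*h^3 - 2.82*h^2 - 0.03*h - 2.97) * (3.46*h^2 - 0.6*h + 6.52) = -2.9064*h^5 - 9.2532*h^4 - 3.8886*h^3 - 28.6446*h^2 + 1.5864*h - 19.3644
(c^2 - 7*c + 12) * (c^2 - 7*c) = c^4 - 14*c^3 + 61*c^2 - 84*c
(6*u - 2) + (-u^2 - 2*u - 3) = -u^2 + 4*u - 5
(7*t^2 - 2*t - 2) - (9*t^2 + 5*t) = -2*t^2 - 7*t - 2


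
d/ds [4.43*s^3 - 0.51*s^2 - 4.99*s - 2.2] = 13.29*s^2 - 1.02*s - 4.99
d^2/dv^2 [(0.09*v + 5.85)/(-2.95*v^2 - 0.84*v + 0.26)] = (-(0.09*v + 5.85)*(5.9*v + 0.84)*(11.8*v + 1.68) + (1.593*v + 34.6662)*(2.95*v^2 + 0.84*v - 0.26))/(2.95*v^2 + 0.84*v - 0.26)^3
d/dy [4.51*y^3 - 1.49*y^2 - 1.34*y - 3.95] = 13.53*y^2 - 2.98*y - 1.34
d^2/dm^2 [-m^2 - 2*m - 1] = -2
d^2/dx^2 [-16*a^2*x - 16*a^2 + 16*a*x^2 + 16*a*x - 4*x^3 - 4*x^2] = 32*a - 24*x - 8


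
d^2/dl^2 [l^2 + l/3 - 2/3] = 2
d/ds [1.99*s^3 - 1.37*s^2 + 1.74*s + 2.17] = 5.97*s^2 - 2.74*s + 1.74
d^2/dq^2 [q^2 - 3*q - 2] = 2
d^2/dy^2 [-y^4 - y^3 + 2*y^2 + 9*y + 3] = -12*y^2 - 6*y + 4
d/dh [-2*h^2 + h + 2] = 1 - 4*h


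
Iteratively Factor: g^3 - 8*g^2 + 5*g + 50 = (g - 5)*(g^2 - 3*g - 10) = (g - 5)^2*(g + 2)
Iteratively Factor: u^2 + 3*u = (u)*(u + 3)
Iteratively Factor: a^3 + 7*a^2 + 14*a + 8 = (a + 1)*(a^2 + 6*a + 8) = (a + 1)*(a + 4)*(a + 2)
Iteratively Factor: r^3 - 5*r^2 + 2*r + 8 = (r - 4)*(r^2 - r - 2) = (r - 4)*(r + 1)*(r - 2)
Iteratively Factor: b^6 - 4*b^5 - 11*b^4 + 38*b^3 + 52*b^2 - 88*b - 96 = (b - 2)*(b^5 - 2*b^4 - 15*b^3 + 8*b^2 + 68*b + 48) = (b - 2)*(b + 1)*(b^4 - 3*b^3 - 12*b^2 + 20*b + 48) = (b - 3)*(b - 2)*(b + 1)*(b^3 - 12*b - 16) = (b - 3)*(b - 2)*(b + 1)*(b + 2)*(b^2 - 2*b - 8) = (b - 3)*(b - 2)*(b + 1)*(b + 2)^2*(b - 4)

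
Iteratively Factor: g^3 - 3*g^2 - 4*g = (g)*(g^2 - 3*g - 4) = g*(g + 1)*(g - 4)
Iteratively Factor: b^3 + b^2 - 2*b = (b + 2)*(b^2 - b) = (b - 1)*(b + 2)*(b)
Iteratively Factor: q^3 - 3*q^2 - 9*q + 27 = (q - 3)*(q^2 - 9) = (q - 3)*(q + 3)*(q - 3)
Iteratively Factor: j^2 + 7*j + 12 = (j + 3)*(j + 4)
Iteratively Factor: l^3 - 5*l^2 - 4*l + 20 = (l - 5)*(l^2 - 4) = (l - 5)*(l + 2)*(l - 2)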